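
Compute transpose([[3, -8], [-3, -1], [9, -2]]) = [[3, -3, 9], [-8, -1, -2]]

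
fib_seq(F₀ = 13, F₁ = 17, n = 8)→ F_2 = F_1 + F_0 = 30
F_3 = F_2 + F_1 = 47
F_4 = F_3 + F_2 = 77
...
= [13, 17, 30, 47, 77, 124, 201, 325]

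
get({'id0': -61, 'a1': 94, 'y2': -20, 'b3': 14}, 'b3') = 14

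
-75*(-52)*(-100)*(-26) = 10140000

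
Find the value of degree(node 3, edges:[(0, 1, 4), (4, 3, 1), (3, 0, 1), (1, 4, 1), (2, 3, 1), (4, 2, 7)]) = incident: (4,3), (3,0), (2,3)
= 3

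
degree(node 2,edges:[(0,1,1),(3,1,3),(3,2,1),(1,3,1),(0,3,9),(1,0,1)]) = 1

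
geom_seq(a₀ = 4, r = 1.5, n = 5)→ [4.0, 6.0, 9.0, 13.5, 20.25]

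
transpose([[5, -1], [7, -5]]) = [[5, 7], [-1, -5]]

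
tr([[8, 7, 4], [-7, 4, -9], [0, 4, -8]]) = diagonal: 8 + 4 + (-8)
= 4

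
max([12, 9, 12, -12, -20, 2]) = 12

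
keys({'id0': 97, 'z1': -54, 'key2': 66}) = ['id0', 'z1', 'key2']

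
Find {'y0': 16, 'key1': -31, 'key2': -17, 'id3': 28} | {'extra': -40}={'y0': 16, 'key1': -31, 'key2': -17, 'id3': 28, 'extra': -40}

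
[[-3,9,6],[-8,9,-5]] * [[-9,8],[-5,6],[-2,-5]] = C[0][0] = (-3)*(-9) + (9)*(-5) + (6)*(-2) = -30
C[0][1] = (-3)*(8) + (9)*(6) + (6)*(-5) = 0
C[1][0] = (-8)*(-9) + (9)*(-5) + (-5)*(-2) = 37
C[1][1] = (-8)*(8) + (9)*(6) + (-5)*(-5) = 15
= [[-30, 0], [37, 15]]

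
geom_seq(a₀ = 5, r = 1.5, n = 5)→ a_0 = 5*1.5^0 = 5.0
a_1 = 5*1.5^1 = 7.5
a_2 = 5*1.5^2 = 11.25
...
= [5.0, 7.5, 11.25, 16.875, 25.3125]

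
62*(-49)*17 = -51646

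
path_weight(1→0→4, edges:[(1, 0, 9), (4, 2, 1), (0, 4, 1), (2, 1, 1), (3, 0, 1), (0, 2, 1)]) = w(1→0)=9 + w(0→4)=1
= 10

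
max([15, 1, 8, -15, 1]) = 15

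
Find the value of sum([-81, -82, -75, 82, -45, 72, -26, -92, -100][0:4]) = slice → [-81, -82, -75, 82]
(-81) + (-82) + (-75) + 82
= -156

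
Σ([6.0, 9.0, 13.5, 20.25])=48.75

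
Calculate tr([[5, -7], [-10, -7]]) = -2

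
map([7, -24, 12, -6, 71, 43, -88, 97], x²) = (7)²=49, (-24)²=576, (12)²=144, (-6)²=36, (71)²=5041, (43)²=1849, (-88)²=7744, (97)²=9409
= [49, 576, 144, 36, 5041, 1849, 7744, 9409]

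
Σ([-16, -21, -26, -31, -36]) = (-16) + (-21) + (-26) + (-31) + (-36)
= -130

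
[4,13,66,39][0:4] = [4, 13, 66, 39]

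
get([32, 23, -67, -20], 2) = -67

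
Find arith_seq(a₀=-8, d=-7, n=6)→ a_0 = -8 + 0*-7 = -8
a_1 = -8 + 1*-7 = -15
a_2 = -8 + 2*-7 = -22
...
= [-8, -15, -22, -29, -36, -43]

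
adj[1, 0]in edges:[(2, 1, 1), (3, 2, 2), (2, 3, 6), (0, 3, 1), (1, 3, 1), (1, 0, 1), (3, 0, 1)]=1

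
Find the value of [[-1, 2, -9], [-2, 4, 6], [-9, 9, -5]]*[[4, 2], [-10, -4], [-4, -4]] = [[12, 26], [-72, -44], [-106, -34]]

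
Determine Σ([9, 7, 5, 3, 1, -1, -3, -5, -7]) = 9 + 7 + 5 + 3 + 1 + (-1) + (-3) + (-5) + (-7)
= 9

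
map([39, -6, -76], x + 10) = [49, 4, -66]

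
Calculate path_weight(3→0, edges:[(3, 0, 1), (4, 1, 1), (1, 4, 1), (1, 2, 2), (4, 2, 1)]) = 1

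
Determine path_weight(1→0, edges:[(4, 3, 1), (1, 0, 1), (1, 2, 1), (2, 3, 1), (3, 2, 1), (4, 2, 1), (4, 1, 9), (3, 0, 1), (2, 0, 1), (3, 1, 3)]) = 1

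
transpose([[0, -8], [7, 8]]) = [[0, 7], [-8, 8]]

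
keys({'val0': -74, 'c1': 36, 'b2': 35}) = ['val0', 'c1', 'b2']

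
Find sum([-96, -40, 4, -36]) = -168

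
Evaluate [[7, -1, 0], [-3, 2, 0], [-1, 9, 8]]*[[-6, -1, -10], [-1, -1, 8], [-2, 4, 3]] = C[0][0] = (7)*(-6) + (-1)*(-1) + (0)*(-2) = -41
C[0][1] = (7)*(-1) + (-1)*(-1) + (0)*(4) = -6
C[0][2] = (7)*(-10) + (-1)*(8) + (0)*(3) = -78
C[1][0] = (-3)*(-6) + (2)*(-1) + (0)*(-2) = 16
C[1][1] = (-3)*(-1) + (2)*(-1) + (0)*(4) = 1
C[1][2] = (-3)*(-10) + (2)*(8) + (0)*(3) = 46
... (3 more cells)
= [[-41, -6, -78], [16, 1, 46], [-19, 24, 106]]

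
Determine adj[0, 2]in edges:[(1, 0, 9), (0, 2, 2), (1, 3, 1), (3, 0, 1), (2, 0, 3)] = 2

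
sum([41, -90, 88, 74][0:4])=slice → [41, -90, 88, 74]
41 + (-90) + 88 + 74
= 113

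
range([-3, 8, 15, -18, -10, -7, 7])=33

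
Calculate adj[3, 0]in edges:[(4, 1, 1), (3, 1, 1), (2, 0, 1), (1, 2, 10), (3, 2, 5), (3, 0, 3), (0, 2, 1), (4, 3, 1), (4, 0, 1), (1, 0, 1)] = 3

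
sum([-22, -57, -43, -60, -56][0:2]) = slice → [-22, -57]
(-22) + (-57)
= -79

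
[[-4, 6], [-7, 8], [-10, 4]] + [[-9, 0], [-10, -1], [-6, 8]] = [[-13, 6], [-17, 7], [-16, 12]]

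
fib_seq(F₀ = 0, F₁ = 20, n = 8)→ F_2 = F_1 + F_0 = 20
F_3 = F_2 + F_1 = 40
F_4 = F_3 + F_2 = 60
...
= [0, 20, 20, 40, 60, 100, 160, 260]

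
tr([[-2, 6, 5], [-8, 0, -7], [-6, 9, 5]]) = diagonal: (-2) + 0 + 5
= 3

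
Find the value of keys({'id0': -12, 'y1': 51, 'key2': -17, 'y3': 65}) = ['id0', 'y1', 'key2', 'y3']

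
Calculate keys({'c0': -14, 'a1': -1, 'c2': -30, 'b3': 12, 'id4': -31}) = ['c0', 'a1', 'c2', 'b3', 'id4']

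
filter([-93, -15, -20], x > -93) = keep x where x > -93: -93✗, -15✓, -20✓
= [-15, -20]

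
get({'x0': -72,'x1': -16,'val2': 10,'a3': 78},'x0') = -72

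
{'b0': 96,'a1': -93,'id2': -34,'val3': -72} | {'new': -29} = {'b0': 96, 'a1': -93, 'id2': -34, 'val3': -72, 'new': -29}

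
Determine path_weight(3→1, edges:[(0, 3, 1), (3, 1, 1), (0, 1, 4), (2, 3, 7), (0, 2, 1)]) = 1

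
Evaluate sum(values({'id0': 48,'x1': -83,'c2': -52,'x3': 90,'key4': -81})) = 48 + (-83) + (-52) + 90 + (-81)
= -78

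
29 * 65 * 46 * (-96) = -8324160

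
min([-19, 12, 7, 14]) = -19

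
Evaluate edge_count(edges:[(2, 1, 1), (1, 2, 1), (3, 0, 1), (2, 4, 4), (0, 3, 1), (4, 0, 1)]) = 6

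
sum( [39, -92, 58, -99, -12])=39 + (-92) + 58 + (-99) + (-12)
= -106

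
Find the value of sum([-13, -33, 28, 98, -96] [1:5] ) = slice → [-33, 28, 98, -96]
(-33) + 28 + 98 + (-96)
= -3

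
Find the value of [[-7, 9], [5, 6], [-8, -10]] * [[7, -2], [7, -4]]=C[0][0] = (-7)*(7) + (9)*(7) = 14
C[0][1] = (-7)*(-2) + (9)*(-4) = -22
C[1][0] = (5)*(7) + (6)*(7) = 77
C[1][1] = (5)*(-2) + (6)*(-4) = -34
C[2][0] = (-8)*(7) + (-10)*(7) = -126
C[2][1] = (-8)*(-2) + (-10)*(-4) = 56
= [[14, -22], [77, -34], [-126, 56]]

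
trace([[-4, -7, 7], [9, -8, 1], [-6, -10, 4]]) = diagonal: (-4) + (-8) + 4
= -8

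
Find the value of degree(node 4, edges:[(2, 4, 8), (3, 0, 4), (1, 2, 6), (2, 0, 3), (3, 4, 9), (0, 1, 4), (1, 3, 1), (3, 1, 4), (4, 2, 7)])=incident: (2,4), (3,4), (4,2)
= 3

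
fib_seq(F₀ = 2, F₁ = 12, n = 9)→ F_2 = F_1 + F_0 = 14
F_3 = F_2 + F_1 = 26
F_4 = F_3 + F_2 = 40
...
= [2, 12, 14, 26, 40, 66, 106, 172, 278]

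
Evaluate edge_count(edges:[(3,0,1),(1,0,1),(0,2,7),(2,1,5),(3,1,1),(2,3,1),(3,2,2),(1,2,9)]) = 8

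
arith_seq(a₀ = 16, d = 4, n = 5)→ [16, 20, 24, 28, 32]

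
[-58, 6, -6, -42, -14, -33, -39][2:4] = [-6, -42]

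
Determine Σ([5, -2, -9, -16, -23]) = 5 + (-2) + (-9) + (-16) + (-23)
= -45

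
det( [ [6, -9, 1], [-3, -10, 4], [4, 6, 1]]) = -353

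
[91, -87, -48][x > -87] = keep x where x > -87: 91✓, -87✗, -48✓
= [91, -48]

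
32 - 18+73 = 87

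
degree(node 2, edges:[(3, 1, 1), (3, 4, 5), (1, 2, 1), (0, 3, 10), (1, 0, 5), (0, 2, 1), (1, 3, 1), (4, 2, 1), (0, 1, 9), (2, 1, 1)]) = 4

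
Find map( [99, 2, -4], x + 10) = [109, 12, 6]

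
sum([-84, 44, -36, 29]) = -47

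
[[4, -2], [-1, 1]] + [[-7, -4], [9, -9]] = [[-3, -6], [8, -8]]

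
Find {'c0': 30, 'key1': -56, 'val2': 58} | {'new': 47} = {'c0': 30, 'key1': -56, 'val2': 58, 'new': 47}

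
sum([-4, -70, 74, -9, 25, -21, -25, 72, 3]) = (-4) + (-70) + 74 + (-9) + 25 + (-21) + (-25) + 72 + 3
= 45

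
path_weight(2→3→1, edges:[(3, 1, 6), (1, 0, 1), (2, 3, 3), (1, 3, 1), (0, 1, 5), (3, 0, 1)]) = 9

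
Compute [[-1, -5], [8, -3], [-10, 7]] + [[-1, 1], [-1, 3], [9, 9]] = [[-2, -4], [7, 0], [-1, 16]]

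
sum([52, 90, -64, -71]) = 52 + 90 + (-64) + (-71)
= 7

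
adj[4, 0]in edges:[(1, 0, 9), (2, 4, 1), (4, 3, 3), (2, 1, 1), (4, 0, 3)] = 3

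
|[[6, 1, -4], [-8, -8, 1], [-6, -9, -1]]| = -8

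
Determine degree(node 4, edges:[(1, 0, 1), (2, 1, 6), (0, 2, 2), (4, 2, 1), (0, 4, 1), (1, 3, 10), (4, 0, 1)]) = 3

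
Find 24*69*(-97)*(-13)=2088216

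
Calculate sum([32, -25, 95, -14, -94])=-6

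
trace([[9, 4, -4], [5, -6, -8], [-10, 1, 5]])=8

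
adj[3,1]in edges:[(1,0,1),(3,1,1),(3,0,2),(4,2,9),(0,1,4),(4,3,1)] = 1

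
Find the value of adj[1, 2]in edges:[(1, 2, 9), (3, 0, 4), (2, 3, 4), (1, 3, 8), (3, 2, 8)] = 9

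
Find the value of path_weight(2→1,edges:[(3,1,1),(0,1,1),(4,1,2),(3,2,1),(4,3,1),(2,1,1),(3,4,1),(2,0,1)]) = w(2→1)=1
= 1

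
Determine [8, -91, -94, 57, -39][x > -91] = [8, 57, -39]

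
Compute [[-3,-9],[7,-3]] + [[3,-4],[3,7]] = [[0, -13], [10, 4]]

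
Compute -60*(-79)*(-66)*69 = -21585960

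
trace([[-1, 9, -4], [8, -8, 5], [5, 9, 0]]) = -9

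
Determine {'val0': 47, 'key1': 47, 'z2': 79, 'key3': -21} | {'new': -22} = {'val0': 47, 'key1': 47, 'z2': 79, 'key3': -21, 'new': -22}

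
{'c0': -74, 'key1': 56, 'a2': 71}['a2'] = 71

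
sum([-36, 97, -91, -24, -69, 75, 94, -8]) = (-36) + 97 + (-91) + (-24) + (-69) + 75 + 94 + (-8)
= 38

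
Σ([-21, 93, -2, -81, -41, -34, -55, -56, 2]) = -195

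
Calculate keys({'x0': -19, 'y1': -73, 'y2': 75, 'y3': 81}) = ['x0', 'y1', 'y2', 'y3']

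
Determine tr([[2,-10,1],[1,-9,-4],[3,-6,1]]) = diagonal: 2 + (-9) + 1
= -6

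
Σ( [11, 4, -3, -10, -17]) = 11 + 4 + (-3) + (-10) + (-17)
= -15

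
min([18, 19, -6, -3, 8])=-6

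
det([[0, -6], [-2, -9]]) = -12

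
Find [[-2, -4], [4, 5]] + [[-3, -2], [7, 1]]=[[-5, -6], [11, 6]]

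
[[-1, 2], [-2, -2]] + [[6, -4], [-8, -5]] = [[5, -2], [-10, -7]]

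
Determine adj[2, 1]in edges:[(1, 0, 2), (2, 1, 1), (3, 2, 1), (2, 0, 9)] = 1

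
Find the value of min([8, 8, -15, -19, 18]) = -19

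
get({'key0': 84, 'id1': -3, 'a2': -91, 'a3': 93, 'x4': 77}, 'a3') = 93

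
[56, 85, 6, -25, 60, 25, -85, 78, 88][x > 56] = [85, 60, 78, 88]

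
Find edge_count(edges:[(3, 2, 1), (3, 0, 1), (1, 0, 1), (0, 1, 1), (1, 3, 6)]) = 5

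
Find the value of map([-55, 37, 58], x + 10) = [-45, 47, 68]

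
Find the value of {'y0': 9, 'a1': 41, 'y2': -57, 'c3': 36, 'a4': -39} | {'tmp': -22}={'y0': 9, 'a1': 41, 'y2': -57, 'c3': 36, 'a4': -39, 'tmp': -22}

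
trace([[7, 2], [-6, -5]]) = diagonal: 7 + (-5)
= 2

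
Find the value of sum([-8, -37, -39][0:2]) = -45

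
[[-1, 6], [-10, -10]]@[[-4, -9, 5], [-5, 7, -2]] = [[-26, 51, -17], [90, 20, -30]]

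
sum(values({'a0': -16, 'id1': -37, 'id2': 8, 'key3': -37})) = (-16) + (-37) + 8 + (-37)
= -82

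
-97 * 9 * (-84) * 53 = 3886596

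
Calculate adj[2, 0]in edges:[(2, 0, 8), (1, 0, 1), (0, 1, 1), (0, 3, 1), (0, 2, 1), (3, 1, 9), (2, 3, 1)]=8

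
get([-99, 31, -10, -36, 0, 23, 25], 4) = 0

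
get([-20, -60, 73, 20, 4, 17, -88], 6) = -88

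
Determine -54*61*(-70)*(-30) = -6917400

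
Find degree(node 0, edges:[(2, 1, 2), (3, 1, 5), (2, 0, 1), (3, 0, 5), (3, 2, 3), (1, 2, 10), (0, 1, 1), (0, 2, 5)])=incident: (2,0), (3,0), (0,1), (0,2)
= 4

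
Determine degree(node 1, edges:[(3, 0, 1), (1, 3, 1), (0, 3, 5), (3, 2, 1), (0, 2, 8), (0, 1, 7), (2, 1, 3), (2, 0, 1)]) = incident: (1,3), (0,1), (2,1)
= 3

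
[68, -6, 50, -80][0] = 68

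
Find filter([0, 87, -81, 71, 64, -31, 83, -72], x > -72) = keep x where x > -72: 0✓, 87✓, -81✗, 71✓, 64✓, -31✓, 83✓, -72✗
= [0, 87, 71, 64, -31, 83]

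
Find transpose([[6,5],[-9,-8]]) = [[6, -9], [5, -8]]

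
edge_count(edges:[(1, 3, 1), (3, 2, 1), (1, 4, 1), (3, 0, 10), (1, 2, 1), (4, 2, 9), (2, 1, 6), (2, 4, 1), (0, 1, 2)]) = 9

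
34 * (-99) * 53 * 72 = -12844656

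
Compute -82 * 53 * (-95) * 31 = 12798970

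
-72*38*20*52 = -2845440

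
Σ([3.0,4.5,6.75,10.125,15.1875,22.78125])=3.0 + 4.5 + 6.75 + 10.125 + 15.1875 + 22.78125
= 62.34375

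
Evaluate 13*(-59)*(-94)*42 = 3028116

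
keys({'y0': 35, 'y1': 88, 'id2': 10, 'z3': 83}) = ['y0', 'y1', 'id2', 'z3']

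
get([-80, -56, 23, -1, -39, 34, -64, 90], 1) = -56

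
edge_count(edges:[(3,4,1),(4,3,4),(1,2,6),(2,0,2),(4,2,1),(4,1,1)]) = 6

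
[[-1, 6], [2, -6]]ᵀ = [[-1, 2], [6, -6]]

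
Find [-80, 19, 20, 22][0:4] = [-80, 19, 20, 22]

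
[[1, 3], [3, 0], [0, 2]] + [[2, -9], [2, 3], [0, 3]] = [[3, -6], [5, 3], [0, 5]]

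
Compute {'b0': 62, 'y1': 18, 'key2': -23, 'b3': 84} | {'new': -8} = {'b0': 62, 'y1': 18, 'key2': -23, 'b3': 84, 'new': -8}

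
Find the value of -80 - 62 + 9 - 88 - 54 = -275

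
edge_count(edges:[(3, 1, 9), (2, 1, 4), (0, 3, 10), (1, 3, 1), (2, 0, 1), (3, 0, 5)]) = 6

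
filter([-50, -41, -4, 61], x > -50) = keep x where x > -50: -50✗, -41✓, -4✓, 61✓
= [-41, -4, 61]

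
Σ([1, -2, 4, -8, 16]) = 1 + -2 + 4 + -8 + 16
= 11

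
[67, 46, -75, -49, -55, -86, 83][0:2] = [67, 46]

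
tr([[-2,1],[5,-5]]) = -7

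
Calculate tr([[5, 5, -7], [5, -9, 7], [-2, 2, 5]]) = 1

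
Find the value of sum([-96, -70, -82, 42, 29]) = -177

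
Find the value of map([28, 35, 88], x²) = [784, 1225, 7744]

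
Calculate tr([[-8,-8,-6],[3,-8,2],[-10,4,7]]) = -9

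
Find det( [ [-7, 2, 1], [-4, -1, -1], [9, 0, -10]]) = (1)*(-7)*det([[-1, -1], [0, -10]]) + (-1)*(2)*det([[-4, -1], [9, -10]]) + (1)*(1)*det([[-4, -1], [9, 0]])
= -70 + -98 + 9
= -159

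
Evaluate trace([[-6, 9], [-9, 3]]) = -3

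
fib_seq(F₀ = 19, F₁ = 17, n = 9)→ F_2 = F_1 + F_0 = 36
F_3 = F_2 + F_1 = 53
F_4 = F_3 + F_2 = 89
...
= [19, 17, 36, 53, 89, 142, 231, 373, 604]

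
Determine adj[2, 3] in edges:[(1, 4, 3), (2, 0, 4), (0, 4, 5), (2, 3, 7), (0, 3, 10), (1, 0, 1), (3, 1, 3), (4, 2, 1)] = 7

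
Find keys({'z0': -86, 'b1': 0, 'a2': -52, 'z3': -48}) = ['z0', 'b1', 'a2', 'z3']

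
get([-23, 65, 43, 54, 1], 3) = 54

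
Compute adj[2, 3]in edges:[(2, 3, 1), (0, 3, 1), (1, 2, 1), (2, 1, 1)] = 1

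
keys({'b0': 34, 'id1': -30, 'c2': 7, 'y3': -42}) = ['b0', 'id1', 'c2', 'y3']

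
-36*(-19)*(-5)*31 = -106020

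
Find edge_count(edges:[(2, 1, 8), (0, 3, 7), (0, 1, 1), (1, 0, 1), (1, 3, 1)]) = 5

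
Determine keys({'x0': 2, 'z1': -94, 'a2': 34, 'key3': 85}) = ['x0', 'z1', 'a2', 'key3']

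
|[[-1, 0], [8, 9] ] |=(-1)*(9) - (0)*(8)
= -9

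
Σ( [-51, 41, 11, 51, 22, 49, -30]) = 93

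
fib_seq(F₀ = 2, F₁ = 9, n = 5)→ [2, 9, 11, 20, 31]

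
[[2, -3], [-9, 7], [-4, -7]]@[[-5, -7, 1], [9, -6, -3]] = C[0][0] = (2)*(-5) + (-3)*(9) = -37
C[0][1] = (2)*(-7) + (-3)*(-6) = 4
C[0][2] = (2)*(1) + (-3)*(-3) = 11
C[1][0] = (-9)*(-5) + (7)*(9) = 108
C[1][1] = (-9)*(-7) + (7)*(-6) = 21
C[1][2] = (-9)*(1) + (7)*(-3) = -30
... (3 more cells)
= [[-37, 4, 11], [108, 21, -30], [-43, 70, 17]]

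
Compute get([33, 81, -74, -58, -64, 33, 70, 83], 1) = 81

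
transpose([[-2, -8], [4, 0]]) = [[-2, 4], [-8, 0]]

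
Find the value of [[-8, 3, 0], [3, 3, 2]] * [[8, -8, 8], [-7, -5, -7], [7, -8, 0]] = [[-85, 49, -85], [17, -55, 3]]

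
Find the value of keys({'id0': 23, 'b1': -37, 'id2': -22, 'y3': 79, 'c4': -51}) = ['id0', 'b1', 'id2', 'y3', 'c4']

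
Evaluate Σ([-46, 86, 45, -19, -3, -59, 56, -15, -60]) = -15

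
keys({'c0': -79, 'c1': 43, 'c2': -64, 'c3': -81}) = ['c0', 'c1', 'c2', 'c3']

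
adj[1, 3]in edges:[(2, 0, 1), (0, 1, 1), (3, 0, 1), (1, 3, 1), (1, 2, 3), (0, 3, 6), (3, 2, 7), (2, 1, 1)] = 1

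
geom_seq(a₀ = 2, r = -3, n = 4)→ a_0 = 2*(-3)^0 = 2
a_1 = 2*(-3)^1 = -6
a_2 = 2*(-3)^2 = 18
...
= [2, -6, 18, -54]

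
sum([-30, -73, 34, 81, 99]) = (-30) + (-73) + 34 + 81 + 99
= 111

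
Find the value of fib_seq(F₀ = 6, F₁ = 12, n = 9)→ F_2 = F_1 + F_0 = 18
F_3 = F_2 + F_1 = 30
F_4 = F_3 + F_2 = 48
...
= [6, 12, 18, 30, 48, 78, 126, 204, 330]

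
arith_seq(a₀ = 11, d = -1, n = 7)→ a_0 = 11 + 0*-1 = 11
a_1 = 11 + 1*-1 = 10
a_2 = 11 + 2*-1 = 9
...
= [11, 10, 9, 8, 7, 6, 5]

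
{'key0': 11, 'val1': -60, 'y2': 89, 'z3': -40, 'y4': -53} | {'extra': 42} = {'key0': 11, 'val1': -60, 'y2': 89, 'z3': -40, 'y4': -53, 'extra': 42}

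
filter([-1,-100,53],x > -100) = keep x where x > -100: -1✓, -100✗, 53✓
= [-1, 53]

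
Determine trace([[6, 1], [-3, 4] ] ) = diagonal: 6 + 4
= 10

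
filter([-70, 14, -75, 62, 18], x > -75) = keep x where x > -75: -70✓, 14✓, -75✗, 62✓, 18✓
= [-70, 14, 62, 18]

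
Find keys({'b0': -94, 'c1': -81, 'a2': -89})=['b0', 'c1', 'a2']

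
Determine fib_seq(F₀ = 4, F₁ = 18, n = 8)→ [4, 18, 22, 40, 62, 102, 164, 266]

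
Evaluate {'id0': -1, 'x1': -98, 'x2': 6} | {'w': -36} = {'id0': -1, 'x1': -98, 'x2': 6, 'w': -36}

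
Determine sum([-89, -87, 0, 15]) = (-89) + (-87) + 0 + 15
= -161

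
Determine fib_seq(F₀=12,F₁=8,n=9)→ [12, 8, 20, 28, 48, 76, 124, 200, 324]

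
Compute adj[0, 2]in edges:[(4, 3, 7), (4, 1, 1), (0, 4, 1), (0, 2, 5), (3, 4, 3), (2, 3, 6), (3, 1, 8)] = 5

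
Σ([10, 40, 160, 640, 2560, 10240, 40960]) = 10 + 40 + 160 + 640 + 2560 + 10240 + 40960
= 54610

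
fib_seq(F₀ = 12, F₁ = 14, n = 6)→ [12, 14, 26, 40, 66, 106]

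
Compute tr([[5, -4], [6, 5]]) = 10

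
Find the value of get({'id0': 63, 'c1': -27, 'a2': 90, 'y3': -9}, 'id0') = 63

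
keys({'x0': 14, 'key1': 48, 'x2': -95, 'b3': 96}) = ['x0', 'key1', 'x2', 'b3']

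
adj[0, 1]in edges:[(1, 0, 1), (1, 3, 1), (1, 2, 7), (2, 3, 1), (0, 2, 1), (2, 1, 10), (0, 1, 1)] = 1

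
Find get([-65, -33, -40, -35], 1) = -33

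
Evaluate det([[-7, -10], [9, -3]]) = 111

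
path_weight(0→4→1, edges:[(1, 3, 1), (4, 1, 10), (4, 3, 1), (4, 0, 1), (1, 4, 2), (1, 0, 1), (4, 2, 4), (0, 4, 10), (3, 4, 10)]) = 20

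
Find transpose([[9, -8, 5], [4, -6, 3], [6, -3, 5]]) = [[9, 4, 6], [-8, -6, -3], [5, 3, 5]]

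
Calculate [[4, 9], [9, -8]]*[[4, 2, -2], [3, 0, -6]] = C[0][0] = (4)*(4) + (9)*(3) = 43
C[0][1] = (4)*(2) + (9)*(0) = 8
C[0][2] = (4)*(-2) + (9)*(-6) = -62
C[1][0] = (9)*(4) + (-8)*(3) = 12
C[1][1] = (9)*(2) + (-8)*(0) = 18
C[1][2] = (9)*(-2) + (-8)*(-6) = 30
= [[43, 8, -62], [12, 18, 30]]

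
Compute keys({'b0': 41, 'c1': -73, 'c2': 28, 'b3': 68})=['b0', 'c1', 'c2', 'b3']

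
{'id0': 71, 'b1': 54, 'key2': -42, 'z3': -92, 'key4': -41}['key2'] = -42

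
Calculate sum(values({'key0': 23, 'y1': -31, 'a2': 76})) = 23 + (-31) + 76
= 68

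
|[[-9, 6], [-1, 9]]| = (-9)*(9) - (6)*(-1)
= -75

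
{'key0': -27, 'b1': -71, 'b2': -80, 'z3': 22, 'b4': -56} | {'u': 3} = {'key0': -27, 'b1': -71, 'b2': -80, 'z3': 22, 'b4': -56, 'u': 3}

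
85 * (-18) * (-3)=4590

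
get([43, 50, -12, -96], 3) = -96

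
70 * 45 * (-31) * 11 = -1074150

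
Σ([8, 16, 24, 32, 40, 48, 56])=224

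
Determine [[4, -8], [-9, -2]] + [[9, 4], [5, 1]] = [[13, -4], [-4, -1]]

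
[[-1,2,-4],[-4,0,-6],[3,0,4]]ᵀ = [[-1, -4, 3], [2, 0, 0], [-4, -6, 4]]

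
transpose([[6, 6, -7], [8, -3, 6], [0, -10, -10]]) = [[6, 8, 0], [6, -3, -10], [-7, 6, -10]]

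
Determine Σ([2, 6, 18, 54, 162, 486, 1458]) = 2 + 6 + 18 + 54 + 162 + 486 + 1458
= 2186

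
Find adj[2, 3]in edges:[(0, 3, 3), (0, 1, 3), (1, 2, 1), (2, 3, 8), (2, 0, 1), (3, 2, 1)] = 8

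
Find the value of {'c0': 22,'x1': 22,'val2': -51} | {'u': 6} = {'c0': 22, 'x1': 22, 'val2': -51, 'u': 6}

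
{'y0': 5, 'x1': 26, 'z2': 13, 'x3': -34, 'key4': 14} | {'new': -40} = {'y0': 5, 'x1': 26, 'z2': 13, 'x3': -34, 'key4': 14, 'new': -40}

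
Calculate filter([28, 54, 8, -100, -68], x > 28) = keep x where x > 28: 28✗, 54✓, 8✗, -100✗, -68✗
= [54]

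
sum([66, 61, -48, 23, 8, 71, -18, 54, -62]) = 66 + 61 + (-48) + 23 + 8 + 71 + (-18) + 54 + (-62)
= 155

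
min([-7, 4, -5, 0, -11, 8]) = -11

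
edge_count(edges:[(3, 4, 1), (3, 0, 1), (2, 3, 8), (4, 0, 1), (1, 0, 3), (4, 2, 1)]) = 6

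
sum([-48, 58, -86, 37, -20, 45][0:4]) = -39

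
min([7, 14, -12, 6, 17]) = -12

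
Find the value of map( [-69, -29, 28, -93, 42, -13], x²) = (-69)²=4761, (-29)²=841, (28)²=784, (-93)²=8649, (42)²=1764, (-13)²=169
= [4761, 841, 784, 8649, 1764, 169]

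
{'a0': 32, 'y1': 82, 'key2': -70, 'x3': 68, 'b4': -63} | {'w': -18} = {'a0': 32, 'y1': 82, 'key2': -70, 'x3': 68, 'b4': -63, 'w': -18}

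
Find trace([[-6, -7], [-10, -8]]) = -14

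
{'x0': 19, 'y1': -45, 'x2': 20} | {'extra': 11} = {'x0': 19, 'y1': -45, 'x2': 20, 'extra': 11}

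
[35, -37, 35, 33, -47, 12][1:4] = [-37, 35, 33]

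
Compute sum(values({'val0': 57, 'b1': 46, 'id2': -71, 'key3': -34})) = 57 + 46 + (-71) + (-34)
= -2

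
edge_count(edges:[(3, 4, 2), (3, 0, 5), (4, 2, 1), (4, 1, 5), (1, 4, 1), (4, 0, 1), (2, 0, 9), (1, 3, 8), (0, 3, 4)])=9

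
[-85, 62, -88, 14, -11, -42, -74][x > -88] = keep x where x > -88: -85✓, 62✓, -88✗, 14✓, -11✓, -42✓, -74✓
= [-85, 62, 14, -11, -42, -74]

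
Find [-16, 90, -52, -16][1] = 90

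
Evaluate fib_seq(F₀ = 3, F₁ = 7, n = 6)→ [3, 7, 10, 17, 27, 44]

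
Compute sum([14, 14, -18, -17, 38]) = 31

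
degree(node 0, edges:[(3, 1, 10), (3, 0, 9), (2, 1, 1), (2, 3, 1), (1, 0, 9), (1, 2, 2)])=incident: (3,0), (1,0)
= 2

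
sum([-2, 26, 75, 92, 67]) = 258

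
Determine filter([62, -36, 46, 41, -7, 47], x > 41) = [62, 46, 47]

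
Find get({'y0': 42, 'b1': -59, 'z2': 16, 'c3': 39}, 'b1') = -59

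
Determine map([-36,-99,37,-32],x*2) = [-72, -198, 74, -64]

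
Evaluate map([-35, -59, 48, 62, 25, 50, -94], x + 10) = [-25, -49, 58, 72, 35, 60, -84]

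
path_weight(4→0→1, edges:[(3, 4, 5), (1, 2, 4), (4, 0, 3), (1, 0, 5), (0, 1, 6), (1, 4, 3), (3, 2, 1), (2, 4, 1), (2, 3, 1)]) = 9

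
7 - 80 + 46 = -27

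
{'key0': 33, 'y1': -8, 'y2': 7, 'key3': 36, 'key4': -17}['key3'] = 36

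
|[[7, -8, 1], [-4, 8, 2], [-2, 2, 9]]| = (1)*(7)*det([[8, 2], [2, 9]]) + (-1)*(-8)*det([[-4, 2], [-2, 9]]) + (1)*(1)*det([[-4, 8], [-2, 2]])
= 476 + -256 + 8
= 228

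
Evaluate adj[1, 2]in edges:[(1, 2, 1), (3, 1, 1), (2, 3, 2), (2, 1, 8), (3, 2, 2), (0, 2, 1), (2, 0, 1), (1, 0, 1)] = 1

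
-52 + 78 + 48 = 74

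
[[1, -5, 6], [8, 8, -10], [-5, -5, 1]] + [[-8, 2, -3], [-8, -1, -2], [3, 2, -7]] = [[-7, -3, 3], [0, 7, -12], [-2, -3, -6]]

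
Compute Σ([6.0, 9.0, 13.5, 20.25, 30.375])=79.125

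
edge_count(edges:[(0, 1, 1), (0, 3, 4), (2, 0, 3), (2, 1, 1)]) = 4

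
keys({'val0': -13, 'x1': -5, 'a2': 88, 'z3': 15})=['val0', 'x1', 'a2', 'z3']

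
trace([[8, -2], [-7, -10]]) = -2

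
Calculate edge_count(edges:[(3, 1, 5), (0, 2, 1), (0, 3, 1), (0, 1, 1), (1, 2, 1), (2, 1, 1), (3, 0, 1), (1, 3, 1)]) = 8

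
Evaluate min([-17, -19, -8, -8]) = -19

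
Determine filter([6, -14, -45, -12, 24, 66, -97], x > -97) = [6, -14, -45, -12, 24, 66]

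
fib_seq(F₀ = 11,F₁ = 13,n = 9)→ [11, 13, 24, 37, 61, 98, 159, 257, 416]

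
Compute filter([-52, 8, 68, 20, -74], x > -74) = keep x where x > -74: -52✓, 8✓, 68✓, 20✓, -74✗
= [-52, 8, 68, 20]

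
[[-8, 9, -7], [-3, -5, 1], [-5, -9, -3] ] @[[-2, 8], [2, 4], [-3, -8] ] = [[55, 28], [-7, -52], [1, -52]]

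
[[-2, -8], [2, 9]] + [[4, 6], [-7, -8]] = [[2, -2], [-5, 1]]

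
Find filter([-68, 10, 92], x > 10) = [92]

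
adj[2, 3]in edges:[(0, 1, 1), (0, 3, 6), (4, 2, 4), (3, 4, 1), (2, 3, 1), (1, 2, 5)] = 1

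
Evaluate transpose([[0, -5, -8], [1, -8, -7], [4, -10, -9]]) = [[0, 1, 4], [-5, -8, -10], [-8, -7, -9]]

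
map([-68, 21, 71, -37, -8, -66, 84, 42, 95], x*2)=[-136, 42, 142, -74, -16, -132, 168, 84, 190]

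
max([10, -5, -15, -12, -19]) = 10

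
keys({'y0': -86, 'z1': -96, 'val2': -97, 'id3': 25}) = ['y0', 'z1', 'val2', 'id3']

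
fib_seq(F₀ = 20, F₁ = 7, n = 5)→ F_2 = F_1 + F_0 = 27
F_3 = F_2 + F_1 = 34
F_4 = F_3 + F_2 = 61
= [20, 7, 27, 34, 61]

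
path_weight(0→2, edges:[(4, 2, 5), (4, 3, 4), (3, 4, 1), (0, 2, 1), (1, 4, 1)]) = w(0→2)=1
= 1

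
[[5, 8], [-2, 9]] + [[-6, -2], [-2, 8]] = [[-1, 6], [-4, 17]]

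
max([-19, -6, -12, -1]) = -1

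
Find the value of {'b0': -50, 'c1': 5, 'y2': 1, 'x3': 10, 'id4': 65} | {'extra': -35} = {'b0': -50, 'c1': 5, 'y2': 1, 'x3': 10, 'id4': 65, 'extra': -35}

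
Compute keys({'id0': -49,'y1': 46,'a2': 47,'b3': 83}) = ['id0', 'y1', 'a2', 'b3']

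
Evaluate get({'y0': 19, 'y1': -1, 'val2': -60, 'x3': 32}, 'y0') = 19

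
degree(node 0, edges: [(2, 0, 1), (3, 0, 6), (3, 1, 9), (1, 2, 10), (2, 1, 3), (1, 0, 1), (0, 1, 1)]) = 4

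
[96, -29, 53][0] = 96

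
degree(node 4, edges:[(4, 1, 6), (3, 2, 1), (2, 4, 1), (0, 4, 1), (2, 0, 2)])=incident: (4,1), (2,4), (0,4)
= 3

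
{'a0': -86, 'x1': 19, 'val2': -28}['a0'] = -86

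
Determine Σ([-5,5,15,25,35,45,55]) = (-5) + 5 + 15 + 25 + 35 + 45 + 55
= 175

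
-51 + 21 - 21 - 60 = -111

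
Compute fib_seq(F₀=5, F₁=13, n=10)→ F_2 = F_1 + F_0 = 18
F_3 = F_2 + F_1 = 31
F_4 = F_3 + F_2 = 49
...
= [5, 13, 18, 31, 49, 80, 129, 209, 338, 547]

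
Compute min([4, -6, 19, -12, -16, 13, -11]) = -16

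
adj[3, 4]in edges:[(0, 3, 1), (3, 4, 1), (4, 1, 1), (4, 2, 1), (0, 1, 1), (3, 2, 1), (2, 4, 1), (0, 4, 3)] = 1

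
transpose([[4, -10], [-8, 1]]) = [[4, -8], [-10, 1]]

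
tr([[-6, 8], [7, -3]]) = -9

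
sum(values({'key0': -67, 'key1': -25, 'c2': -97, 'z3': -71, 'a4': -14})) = -274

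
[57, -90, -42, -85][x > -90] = [57, -42, -85]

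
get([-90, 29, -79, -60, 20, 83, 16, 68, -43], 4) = 20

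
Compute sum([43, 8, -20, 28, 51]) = 110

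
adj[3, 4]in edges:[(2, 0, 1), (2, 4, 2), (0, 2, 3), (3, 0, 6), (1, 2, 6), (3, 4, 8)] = 8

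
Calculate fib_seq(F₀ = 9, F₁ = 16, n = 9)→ [9, 16, 25, 41, 66, 107, 173, 280, 453]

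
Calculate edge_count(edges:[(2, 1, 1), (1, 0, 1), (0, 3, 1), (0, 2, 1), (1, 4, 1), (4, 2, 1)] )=6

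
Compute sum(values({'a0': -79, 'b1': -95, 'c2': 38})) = (-79) + (-95) + 38
= -136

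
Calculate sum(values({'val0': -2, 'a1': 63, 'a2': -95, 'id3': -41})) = (-2) + 63 + (-95) + (-41)
= -75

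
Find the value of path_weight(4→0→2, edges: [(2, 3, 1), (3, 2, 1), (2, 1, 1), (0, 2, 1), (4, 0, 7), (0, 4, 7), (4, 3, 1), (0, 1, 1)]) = 8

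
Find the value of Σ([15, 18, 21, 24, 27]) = 15 + 18 + 21 + 24 + 27
= 105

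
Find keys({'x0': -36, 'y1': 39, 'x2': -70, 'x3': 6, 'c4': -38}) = ['x0', 'y1', 'x2', 'x3', 'c4']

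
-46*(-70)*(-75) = -241500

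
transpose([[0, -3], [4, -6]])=[[0, 4], [-3, -6]]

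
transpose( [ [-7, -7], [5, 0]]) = [[-7, 5], [-7, 0]]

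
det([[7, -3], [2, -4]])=(7)*(-4) - (-3)*(2)
= -22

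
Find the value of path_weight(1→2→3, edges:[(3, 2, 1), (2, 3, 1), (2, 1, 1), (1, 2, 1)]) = w(1→2)=1 + w(2→3)=1
= 2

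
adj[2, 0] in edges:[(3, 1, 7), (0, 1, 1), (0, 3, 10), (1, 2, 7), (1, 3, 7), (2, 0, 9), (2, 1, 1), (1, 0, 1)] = 9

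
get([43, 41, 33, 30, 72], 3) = 30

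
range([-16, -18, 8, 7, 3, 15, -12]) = 33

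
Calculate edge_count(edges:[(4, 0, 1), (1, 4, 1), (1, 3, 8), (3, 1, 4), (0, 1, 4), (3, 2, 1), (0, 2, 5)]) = 7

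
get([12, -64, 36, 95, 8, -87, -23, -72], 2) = 36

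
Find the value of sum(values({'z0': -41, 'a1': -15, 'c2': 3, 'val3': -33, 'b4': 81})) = -5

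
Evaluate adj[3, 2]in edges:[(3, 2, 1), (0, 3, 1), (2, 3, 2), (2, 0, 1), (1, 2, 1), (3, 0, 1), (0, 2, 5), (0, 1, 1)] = 1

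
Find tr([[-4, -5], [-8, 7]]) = 3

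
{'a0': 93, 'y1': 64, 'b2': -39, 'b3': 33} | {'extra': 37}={'a0': 93, 'y1': 64, 'b2': -39, 'b3': 33, 'extra': 37}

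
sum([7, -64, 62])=7 + (-64) + 62
= 5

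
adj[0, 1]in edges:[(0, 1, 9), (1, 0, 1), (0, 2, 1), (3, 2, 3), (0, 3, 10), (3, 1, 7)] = 9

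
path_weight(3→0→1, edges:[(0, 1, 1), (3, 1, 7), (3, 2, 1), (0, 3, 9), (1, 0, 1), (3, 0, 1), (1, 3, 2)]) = 2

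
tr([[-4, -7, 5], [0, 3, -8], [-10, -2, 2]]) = diagonal: (-4) + 3 + 2
= 1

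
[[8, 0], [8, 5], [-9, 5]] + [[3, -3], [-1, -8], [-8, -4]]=[[11, -3], [7, -3], [-17, 1]]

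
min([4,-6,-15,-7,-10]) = -15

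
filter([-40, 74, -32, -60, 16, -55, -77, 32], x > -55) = keep x where x > -55: -40✓, 74✓, -32✓, -60✗, 16✓, -55✗, -77✗, 32✓
= [-40, 74, -32, 16, 32]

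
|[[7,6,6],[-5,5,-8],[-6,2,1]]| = 585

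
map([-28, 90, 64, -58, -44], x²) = [784, 8100, 4096, 3364, 1936]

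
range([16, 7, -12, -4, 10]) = 28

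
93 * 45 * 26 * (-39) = -4243590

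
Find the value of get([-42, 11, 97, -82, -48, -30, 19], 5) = -30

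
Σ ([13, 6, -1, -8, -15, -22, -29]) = -56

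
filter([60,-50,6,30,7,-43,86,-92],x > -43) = keep x where x > -43: 60✓, -50✗, 6✓, 30✓, 7✓, -43✗, 86✓, -92✗
= [60, 6, 30, 7, 86]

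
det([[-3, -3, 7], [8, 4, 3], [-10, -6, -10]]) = (1)*(-3)*det([[4, 3], [-6, -10]]) + (-1)*(-3)*det([[8, 3], [-10, -10]]) + (1)*(7)*det([[8, 4], [-10, -6]])
= 66 + -150 + -56
= -140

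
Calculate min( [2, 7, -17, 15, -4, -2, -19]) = -19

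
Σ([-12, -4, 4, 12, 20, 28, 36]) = (-12) + (-4) + 4 + 12 + 20 + 28 + 36
= 84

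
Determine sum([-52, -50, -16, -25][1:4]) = -91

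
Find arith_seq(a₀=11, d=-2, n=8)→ [11, 9, 7, 5, 3, 1, -1, -3]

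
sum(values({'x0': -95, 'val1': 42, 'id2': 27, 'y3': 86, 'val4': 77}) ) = 137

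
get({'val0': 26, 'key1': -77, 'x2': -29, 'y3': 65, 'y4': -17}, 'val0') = 26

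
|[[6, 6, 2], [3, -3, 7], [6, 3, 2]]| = 108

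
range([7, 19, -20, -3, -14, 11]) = 39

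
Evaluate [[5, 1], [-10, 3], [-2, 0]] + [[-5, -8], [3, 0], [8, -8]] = [[0, -7], [-7, 3], [6, -8]]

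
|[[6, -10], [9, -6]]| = (6)*(-6) - (-10)*(9)
= 54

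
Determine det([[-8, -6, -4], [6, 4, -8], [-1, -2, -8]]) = (1)*(-8)*det([[4, -8], [-2, -8]]) + (-1)*(-6)*det([[6, -8], [-1, -8]]) + (1)*(-4)*det([[6, 4], [-1, -2]])
= 384 + -336 + 32
= 80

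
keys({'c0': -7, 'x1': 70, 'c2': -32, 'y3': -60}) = ['c0', 'x1', 'c2', 'y3']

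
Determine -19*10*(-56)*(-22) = -234080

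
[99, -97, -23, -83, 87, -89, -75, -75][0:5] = [99, -97, -23, -83, 87]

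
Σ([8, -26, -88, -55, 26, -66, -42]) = -243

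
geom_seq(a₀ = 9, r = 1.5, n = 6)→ a_0 = 9*1.5^0 = 9.0
a_1 = 9*1.5^1 = 13.5
a_2 = 9*1.5^2 = 20.25
...
= [9.0, 13.5, 20.25, 30.375, 45.5625, 68.34375]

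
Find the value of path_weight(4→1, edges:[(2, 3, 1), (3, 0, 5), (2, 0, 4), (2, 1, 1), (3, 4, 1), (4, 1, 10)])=10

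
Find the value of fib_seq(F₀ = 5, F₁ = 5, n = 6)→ [5, 5, 10, 15, 25, 40]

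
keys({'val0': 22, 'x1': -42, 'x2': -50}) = ['val0', 'x1', 'x2']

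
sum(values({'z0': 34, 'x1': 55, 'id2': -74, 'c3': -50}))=-35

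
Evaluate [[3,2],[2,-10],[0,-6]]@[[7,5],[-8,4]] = [[5, 23], [94, -30], [48, -24]]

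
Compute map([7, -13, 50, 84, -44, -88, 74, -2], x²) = [49, 169, 2500, 7056, 1936, 7744, 5476, 4]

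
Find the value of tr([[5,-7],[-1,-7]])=-2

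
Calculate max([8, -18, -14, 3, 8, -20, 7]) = 8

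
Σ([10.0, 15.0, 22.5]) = 47.5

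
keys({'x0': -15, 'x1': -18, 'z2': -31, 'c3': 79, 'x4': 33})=['x0', 'x1', 'z2', 'c3', 'x4']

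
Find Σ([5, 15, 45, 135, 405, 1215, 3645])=5465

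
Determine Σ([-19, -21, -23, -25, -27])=-115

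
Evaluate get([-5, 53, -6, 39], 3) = 39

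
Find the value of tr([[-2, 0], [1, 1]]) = diagonal: (-2) + 1
= -1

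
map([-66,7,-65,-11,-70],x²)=[4356, 49, 4225, 121, 4900]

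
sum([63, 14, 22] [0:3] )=99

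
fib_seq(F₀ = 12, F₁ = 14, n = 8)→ F_2 = F_1 + F_0 = 26
F_3 = F_2 + F_1 = 40
F_4 = F_3 + F_2 = 66
...
= [12, 14, 26, 40, 66, 106, 172, 278]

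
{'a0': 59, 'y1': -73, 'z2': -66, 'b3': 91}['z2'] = -66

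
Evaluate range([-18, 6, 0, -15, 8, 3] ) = 26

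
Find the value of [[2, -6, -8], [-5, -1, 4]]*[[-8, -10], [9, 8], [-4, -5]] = [[-38, -28], [15, 22]]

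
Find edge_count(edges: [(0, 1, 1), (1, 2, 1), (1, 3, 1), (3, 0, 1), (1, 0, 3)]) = 5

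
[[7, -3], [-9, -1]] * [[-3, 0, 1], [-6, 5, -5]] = C[0][0] = (7)*(-3) + (-3)*(-6) = -3
C[0][1] = (7)*(0) + (-3)*(5) = -15
C[0][2] = (7)*(1) + (-3)*(-5) = 22
C[1][0] = (-9)*(-3) + (-1)*(-6) = 33
C[1][1] = (-9)*(0) + (-1)*(5) = -5
C[1][2] = (-9)*(1) + (-1)*(-5) = -4
= [[-3, -15, 22], [33, -5, -4]]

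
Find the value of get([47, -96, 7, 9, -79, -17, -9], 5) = -17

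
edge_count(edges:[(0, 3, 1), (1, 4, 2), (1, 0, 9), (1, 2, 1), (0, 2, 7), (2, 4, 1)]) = 6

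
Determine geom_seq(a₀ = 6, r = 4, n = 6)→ a_0 = 6*4^0 = 6
a_1 = 6*4^1 = 24
a_2 = 6*4^2 = 96
...
= [6, 24, 96, 384, 1536, 6144]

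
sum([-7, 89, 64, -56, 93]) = 183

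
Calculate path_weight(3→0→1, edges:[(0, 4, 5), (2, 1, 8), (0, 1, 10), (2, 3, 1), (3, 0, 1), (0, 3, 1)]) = 11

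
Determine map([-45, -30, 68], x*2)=[-90, -60, 136]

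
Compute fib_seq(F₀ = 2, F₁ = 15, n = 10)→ F_2 = F_1 + F_0 = 17
F_3 = F_2 + F_1 = 32
F_4 = F_3 + F_2 = 49
...
= [2, 15, 17, 32, 49, 81, 130, 211, 341, 552]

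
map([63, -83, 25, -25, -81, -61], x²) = (63)²=3969, (-83)²=6889, (25)²=625, (-25)²=625, (-81)²=6561, (-61)²=3721
= [3969, 6889, 625, 625, 6561, 3721]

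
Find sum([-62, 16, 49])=(-62) + 16 + 49
= 3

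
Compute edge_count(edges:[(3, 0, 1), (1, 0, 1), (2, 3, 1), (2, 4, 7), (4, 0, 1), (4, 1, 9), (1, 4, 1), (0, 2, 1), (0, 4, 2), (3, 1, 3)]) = 10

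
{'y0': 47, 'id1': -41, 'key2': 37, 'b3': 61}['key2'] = 37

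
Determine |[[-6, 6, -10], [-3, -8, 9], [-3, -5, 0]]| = (1)*(-6)*det([[-8, 9], [-5, 0]]) + (-1)*(6)*det([[-3, 9], [-3, 0]]) + (1)*(-10)*det([[-3, -8], [-3, -5]])
= -270 + -162 + 90
= -342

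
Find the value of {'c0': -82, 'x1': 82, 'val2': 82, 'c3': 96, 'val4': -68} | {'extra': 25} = {'c0': -82, 'x1': 82, 'val2': 82, 'c3': 96, 'val4': -68, 'extra': 25}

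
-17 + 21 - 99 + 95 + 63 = 63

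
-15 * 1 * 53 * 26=-20670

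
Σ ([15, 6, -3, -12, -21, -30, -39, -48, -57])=15 + 6 + (-3) + (-12) + (-21) + (-30) + (-39) + (-48) + (-57)
= -189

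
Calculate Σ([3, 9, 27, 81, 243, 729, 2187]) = 3279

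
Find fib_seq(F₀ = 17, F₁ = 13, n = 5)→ F_2 = F_1 + F_0 = 30
F_3 = F_2 + F_1 = 43
F_4 = F_3 + F_2 = 73
= [17, 13, 30, 43, 73]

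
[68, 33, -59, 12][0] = 68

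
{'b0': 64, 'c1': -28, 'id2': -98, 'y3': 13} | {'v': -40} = {'b0': 64, 'c1': -28, 'id2': -98, 'y3': 13, 'v': -40}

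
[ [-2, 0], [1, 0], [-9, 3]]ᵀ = [[-2, 1, -9], [0, 0, 3]]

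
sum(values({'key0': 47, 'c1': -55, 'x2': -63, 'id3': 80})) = 9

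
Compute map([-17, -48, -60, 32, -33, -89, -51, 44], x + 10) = [-7, -38, -50, 42, -23, -79, -41, 54]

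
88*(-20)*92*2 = -323840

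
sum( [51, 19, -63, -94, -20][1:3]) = -44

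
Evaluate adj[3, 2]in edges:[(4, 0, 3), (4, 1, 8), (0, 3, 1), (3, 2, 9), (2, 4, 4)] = 9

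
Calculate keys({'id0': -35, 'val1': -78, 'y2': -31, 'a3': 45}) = ['id0', 'val1', 'y2', 'a3']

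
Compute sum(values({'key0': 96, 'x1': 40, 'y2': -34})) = 102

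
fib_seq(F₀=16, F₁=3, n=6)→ F_2 = F_1 + F_0 = 19
F_3 = F_2 + F_1 = 22
F_4 = F_3 + F_2 = 41
...
= [16, 3, 19, 22, 41, 63]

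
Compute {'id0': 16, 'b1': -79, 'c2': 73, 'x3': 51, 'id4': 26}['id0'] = 16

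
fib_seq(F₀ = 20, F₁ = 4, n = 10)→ F_2 = F_1 + F_0 = 24
F_3 = F_2 + F_1 = 28
F_4 = F_3 + F_2 = 52
...
= [20, 4, 24, 28, 52, 80, 132, 212, 344, 556]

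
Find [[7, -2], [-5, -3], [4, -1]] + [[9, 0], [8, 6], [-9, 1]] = [[16, -2], [3, 3], [-5, 0]]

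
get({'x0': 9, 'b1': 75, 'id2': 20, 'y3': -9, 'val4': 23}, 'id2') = 20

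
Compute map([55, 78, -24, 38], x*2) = [110, 156, -48, 76]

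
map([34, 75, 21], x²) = [1156, 5625, 441]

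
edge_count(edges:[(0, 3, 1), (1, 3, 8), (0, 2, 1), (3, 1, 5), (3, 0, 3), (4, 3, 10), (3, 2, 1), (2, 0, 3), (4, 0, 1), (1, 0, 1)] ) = 10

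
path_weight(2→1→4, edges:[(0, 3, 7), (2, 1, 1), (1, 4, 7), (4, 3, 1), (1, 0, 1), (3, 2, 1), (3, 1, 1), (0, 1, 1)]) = 8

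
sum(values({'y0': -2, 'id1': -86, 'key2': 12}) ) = (-2) + (-86) + 12
= -76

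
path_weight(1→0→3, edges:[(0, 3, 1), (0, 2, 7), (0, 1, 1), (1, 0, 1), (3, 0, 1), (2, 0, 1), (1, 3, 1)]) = w(1→0)=1 + w(0→3)=1
= 2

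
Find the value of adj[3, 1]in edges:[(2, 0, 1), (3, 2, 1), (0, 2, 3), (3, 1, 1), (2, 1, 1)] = 1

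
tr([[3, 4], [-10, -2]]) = 1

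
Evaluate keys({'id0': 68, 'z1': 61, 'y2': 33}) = ['id0', 'z1', 'y2']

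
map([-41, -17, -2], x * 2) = [-82, -34, -4]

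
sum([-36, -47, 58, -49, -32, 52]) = (-36) + (-47) + 58 + (-49) + (-32) + 52
= -54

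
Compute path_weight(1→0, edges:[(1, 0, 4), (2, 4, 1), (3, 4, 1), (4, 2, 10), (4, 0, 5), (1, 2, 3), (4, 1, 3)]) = w(1→0)=4
= 4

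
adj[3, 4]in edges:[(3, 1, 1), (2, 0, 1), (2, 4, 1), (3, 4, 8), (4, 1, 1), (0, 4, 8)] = 8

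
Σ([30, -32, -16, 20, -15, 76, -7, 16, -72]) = 30 + (-32) + (-16) + 20 + (-15) + 76 + (-7) + 16 + (-72)
= 0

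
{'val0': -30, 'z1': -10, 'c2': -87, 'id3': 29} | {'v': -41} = {'val0': -30, 'z1': -10, 'c2': -87, 'id3': 29, 'v': -41}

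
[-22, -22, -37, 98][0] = -22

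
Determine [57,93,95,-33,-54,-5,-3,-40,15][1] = 93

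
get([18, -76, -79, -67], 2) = -79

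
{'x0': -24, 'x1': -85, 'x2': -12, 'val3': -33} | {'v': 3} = {'x0': -24, 'x1': -85, 'x2': -12, 'val3': -33, 'v': 3}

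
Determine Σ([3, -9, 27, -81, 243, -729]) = 3 + -9 + 27 + -81 + 243 + -729
= -546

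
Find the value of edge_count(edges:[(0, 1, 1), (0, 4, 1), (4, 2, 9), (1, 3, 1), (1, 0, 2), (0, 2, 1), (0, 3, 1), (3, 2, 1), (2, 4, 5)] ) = 9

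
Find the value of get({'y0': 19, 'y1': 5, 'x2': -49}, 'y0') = 19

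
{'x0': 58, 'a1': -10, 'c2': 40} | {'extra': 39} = {'x0': 58, 'a1': -10, 'c2': 40, 'extra': 39}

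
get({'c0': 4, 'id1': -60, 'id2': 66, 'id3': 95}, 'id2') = 66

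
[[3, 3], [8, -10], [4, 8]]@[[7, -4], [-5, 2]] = C[0][0] = (3)*(7) + (3)*(-5) = 6
C[0][1] = (3)*(-4) + (3)*(2) = -6
C[1][0] = (8)*(7) + (-10)*(-5) = 106
C[1][1] = (8)*(-4) + (-10)*(2) = -52
C[2][0] = (4)*(7) + (8)*(-5) = -12
C[2][1] = (4)*(-4) + (8)*(2) = 0
= [[6, -6], [106, -52], [-12, 0]]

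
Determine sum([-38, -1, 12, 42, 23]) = 38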